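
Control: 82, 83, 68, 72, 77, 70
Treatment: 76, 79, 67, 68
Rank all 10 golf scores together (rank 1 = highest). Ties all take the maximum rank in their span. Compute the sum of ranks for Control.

Sorted (descending): 83, 82, 79, 77, 76, 72, 70, 68, 68, 67
The 2 values of 68 occupy positions 8–9 → each gets rank 9.
Control values → pooled ranks: 82→2, 83→1, 68→9, 72→6, 77→4, 70→7
Rank sum = 2 + 1 + 9 + 6 + 4 + 7 = 29

29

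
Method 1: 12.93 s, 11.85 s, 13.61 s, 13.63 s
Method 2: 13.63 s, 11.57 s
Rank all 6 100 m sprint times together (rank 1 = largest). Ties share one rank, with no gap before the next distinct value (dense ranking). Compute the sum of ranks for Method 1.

Sorted (descending): 13.63, 13.63, 13.61, 12.93, 11.85, 11.57
The 2 values of 13.63 share dense rank 1.
Remaining distinct values take the next consecutive integers.
Method 1 values → pooled ranks: 12.93→3, 11.85→4, 13.61→2, 13.63→1
Rank sum = 3 + 4 + 2 + 1 = 10

10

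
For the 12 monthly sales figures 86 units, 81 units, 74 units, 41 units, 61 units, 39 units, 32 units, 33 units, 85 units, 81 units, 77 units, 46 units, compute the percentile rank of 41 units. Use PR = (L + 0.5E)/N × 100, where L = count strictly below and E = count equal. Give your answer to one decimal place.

N = 12.
Strictly below 41: 3. Equal to 41: 1.
PR = (3 + 0.5·1)/12 × 100 = 29.2

29.2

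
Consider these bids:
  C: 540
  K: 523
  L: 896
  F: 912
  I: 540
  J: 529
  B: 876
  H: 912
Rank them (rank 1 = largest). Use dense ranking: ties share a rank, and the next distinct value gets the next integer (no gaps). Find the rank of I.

4

Sorted (descending): 912, 912, 896, 876, 540, 540, 529, 523
The 2 values of 912 share dense rank 1.
The 2 values of 540 share dense rank 4.
Remaining distinct values take the next consecutive integers.
I has value 540 → rank 4.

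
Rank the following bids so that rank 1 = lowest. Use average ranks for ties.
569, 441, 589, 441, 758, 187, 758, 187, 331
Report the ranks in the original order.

Sorted (ascending): 187, 187, 331, 441, 441, 569, 589, 758, 758
The 2 values of 187 occupy positions 1–2 → average rank (1+2)/2 = 1.5.
The 2 values of 441 occupy positions 4–5 → average rank (4+5)/2 = 4.5.
The 2 values of 758 occupy positions 8–9 → average rank (8+9)/2 = 8.5.

6, 4.5, 7, 4.5, 8.5, 1.5, 8.5, 1.5, 3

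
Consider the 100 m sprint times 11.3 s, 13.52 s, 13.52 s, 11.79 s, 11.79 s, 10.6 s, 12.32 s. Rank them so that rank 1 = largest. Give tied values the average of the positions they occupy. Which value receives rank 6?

11.3

Sorted (descending): 13.52, 13.52, 12.32, 11.79, 11.79, 11.3, 10.6
The 2 values of 13.52 occupy positions 1–2 → average rank (1+2)/2 = 1.5.
The 2 values of 11.79 occupy positions 4–5 → average rank (4+5)/2 = 4.5.
Rank 6 → value 11.3.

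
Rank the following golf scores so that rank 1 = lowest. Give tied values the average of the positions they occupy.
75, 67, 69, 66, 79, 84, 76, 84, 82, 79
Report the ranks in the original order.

4, 2, 3, 1, 6.5, 9.5, 5, 9.5, 8, 6.5

Sorted (ascending): 66, 67, 69, 75, 76, 79, 79, 82, 84, 84
The 2 values of 79 occupy positions 6–7 → average rank (6+7)/2 = 6.5.
The 2 values of 84 occupy positions 9–10 → average rank (9+10)/2 = 9.5.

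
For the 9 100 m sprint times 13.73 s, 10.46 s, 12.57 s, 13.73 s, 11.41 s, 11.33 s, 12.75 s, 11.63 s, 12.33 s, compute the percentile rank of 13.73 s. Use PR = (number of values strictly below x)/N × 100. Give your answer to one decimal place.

N = 9.
Strictly below 13.73: 7. Equal to 13.73: 2.
PR = 7/9 × 100 = 77.8

77.8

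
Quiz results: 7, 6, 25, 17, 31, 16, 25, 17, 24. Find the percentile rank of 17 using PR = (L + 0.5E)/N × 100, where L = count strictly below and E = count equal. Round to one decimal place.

N = 9.
Strictly below 17: 3. Equal to 17: 2.
PR = (3 + 0.5·2)/9 × 100 = 44.4

44.4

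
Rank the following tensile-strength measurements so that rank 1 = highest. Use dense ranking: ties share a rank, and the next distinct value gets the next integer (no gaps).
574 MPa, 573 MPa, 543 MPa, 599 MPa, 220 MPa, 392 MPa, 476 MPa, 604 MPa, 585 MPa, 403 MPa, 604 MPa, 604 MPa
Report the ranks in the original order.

Sorted (descending): 604, 604, 604, 599, 585, 574, 573, 543, 476, 403, 392, 220
The 3 values of 604 share dense rank 1.
Remaining distinct values take the next consecutive integers.

4, 5, 6, 2, 10, 9, 7, 1, 3, 8, 1, 1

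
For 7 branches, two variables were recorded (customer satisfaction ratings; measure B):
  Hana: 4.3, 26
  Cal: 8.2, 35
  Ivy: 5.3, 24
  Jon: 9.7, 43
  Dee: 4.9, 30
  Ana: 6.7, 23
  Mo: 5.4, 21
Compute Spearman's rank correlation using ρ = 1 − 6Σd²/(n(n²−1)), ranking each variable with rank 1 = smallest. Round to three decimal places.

0.357

Ranks of variable 1: 1, 6, 3, 7, 2, 5, 4
Ranks of variable 2: 4, 6, 3, 7, 5, 2, 1
d = r₁ − r₂: -3, 0, 0, 0, -3, 3, 3
d²: 9, 0, 0, 0, 9, 9, 9; Σd² = 36
ρ = 1 − 6·36/(7·48) = 1 − 216/336 = 0.357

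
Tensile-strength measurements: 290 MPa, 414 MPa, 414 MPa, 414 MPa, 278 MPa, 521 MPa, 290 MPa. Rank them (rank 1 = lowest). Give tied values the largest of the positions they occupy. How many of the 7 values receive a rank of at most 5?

Sorted (ascending): 278, 290, 290, 414, 414, 414, 521
The 2 values of 290 occupy positions 2–3 → each gets rank 3.
The 3 values of 414 occupy positions 4–6 → each gets rank 6.
Ranks ≤ 5: {1, 3, 3} → 3 values.

3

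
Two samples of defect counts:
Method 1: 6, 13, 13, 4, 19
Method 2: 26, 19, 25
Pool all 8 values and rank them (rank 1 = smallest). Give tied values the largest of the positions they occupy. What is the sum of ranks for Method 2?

21

Sorted (ascending): 4, 6, 13, 13, 19, 19, 25, 26
The 2 values of 13 occupy positions 3–4 → each gets rank 4.
The 2 values of 19 occupy positions 5–6 → each gets rank 6.
Method 2 values → pooled ranks: 26→8, 19→6, 25→7
Rank sum = 8 + 6 + 7 = 21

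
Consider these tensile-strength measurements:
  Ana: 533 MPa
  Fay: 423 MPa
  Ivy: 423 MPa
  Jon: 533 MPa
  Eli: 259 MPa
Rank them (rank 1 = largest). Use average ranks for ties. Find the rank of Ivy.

Sorted (descending): 533, 533, 423, 423, 259
The 2 values of 533 occupy positions 1–2 → average rank (1+2)/2 = 1.5.
The 2 values of 423 occupy positions 3–4 → average rank (3+4)/2 = 3.5.
Ivy has value 423 MPa → rank 3.5.

3.5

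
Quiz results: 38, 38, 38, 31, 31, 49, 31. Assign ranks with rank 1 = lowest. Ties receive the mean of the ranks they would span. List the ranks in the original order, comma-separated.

Sorted (ascending): 31, 31, 31, 38, 38, 38, 49
The 3 values of 31 occupy positions 1–3 → average rank 2.
The 3 values of 38 occupy positions 4–6 → average rank 5.

5, 5, 5, 2, 2, 7, 2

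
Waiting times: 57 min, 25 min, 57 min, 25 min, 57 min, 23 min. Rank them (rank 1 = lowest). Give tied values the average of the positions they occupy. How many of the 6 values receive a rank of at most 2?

Sorted (ascending): 23, 25, 25, 57, 57, 57
The 2 values of 25 occupy positions 2–3 → average rank (2+3)/2 = 2.5.
The 3 values of 57 occupy positions 4–6 → average rank 5.
Ranks ≤ 2: {1} → 1 value.

1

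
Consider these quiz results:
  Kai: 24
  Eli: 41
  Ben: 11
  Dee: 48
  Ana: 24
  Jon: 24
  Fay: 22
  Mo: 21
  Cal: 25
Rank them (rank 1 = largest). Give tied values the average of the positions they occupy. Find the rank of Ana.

5

Sorted (descending): 48, 41, 25, 24, 24, 24, 22, 21, 11
The 3 values of 24 occupy positions 4–6 → average rank 5.
Ana has value 24 → rank 5.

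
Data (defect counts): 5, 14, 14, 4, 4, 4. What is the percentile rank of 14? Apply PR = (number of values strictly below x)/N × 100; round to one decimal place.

N = 6.
Strictly below 14: 4. Equal to 14: 2.
PR = 4/6 × 100 = 66.7

66.7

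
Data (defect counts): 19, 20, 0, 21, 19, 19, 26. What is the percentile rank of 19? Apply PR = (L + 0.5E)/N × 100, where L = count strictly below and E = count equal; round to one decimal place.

35.7

N = 7.
Strictly below 19: 1. Equal to 19: 3.
PR = (1 + 0.5·3)/7 × 100 = 35.7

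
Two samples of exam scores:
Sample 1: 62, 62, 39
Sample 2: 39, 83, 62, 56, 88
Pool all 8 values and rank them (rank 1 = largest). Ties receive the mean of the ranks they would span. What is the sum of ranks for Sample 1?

Sorted (descending): 88, 83, 62, 62, 62, 56, 39, 39
The 3 values of 62 occupy positions 3–5 → average rank 4.
The 2 values of 39 occupy positions 7–8 → average rank (7+8)/2 = 7.5.
Sample 1 values → pooled ranks: 62→4, 62→4, 39→7.5
Rank sum = 4 + 4 + 7.5 = 15.5

15.5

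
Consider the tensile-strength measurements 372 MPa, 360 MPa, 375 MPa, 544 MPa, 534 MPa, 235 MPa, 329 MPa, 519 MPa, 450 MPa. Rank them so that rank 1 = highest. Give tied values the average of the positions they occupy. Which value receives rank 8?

Sorted (descending): 544, 534, 519, 450, 375, 372, 360, 329, 235
No ties — each value takes its position as its rank.
Rank 8 → value 329.

329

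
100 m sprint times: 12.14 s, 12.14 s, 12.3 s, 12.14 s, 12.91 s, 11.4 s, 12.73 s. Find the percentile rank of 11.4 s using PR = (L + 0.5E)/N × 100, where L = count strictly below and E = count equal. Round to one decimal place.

N = 7.
Strictly below 11.4: 0. Equal to 11.4: 1.
PR = (0 + 0.5·1)/7 × 100 = 7.1

7.1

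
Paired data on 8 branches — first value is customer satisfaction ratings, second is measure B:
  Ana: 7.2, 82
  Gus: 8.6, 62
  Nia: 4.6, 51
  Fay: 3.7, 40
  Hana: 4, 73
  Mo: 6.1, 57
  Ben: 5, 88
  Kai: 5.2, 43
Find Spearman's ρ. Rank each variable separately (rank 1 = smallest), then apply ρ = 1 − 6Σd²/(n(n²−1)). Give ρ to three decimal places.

0.357

Ranks of variable 1: 7, 8, 3, 1, 2, 6, 4, 5
Ranks of variable 2: 7, 5, 3, 1, 6, 4, 8, 2
d = r₁ − r₂: 0, 3, 0, 0, -4, 2, -4, 3
d²: 0, 9, 0, 0, 16, 4, 16, 9; Σd² = 54
ρ = 1 − 6·54/(8·63) = 1 − 324/504 = 0.357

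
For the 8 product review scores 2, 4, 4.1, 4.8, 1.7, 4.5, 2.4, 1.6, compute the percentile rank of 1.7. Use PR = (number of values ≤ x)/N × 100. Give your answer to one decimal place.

25.0

N = 8.
Strictly below 1.7: 1. Equal to 1.7: 1.
PR = 2/8 × 100 = 25.0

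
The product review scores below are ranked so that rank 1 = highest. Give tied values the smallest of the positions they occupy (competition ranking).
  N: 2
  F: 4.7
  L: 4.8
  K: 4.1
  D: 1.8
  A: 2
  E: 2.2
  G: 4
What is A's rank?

6

Sorted (descending): 4.8, 4.7, 4.1, 4, 2.2, 2, 2, 1.8
The 2 values of 2 occupy positions 6–7 → each gets rank 6.
A has value 2 → rank 6.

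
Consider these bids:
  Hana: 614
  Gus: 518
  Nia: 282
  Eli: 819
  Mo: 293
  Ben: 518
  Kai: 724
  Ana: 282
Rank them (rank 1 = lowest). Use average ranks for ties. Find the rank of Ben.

4.5

Sorted (ascending): 282, 282, 293, 518, 518, 614, 724, 819
The 2 values of 282 occupy positions 1–2 → average rank (1+2)/2 = 1.5.
The 2 values of 518 occupy positions 4–5 → average rank (4+5)/2 = 4.5.
Ben has value 518 → rank 4.5.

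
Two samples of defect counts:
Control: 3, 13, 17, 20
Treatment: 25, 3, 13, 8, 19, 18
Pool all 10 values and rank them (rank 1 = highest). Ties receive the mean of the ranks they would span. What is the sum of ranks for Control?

Sorted (descending): 25, 20, 19, 18, 17, 13, 13, 8, 3, 3
The 2 values of 13 occupy positions 6–7 → average rank (6+7)/2 = 6.5.
The 2 values of 3 occupy positions 9–10 → average rank (9+10)/2 = 9.5.
Control values → pooled ranks: 3→9.5, 13→6.5, 17→5, 20→2
Rank sum = 9.5 + 6.5 + 5 + 2 = 23

23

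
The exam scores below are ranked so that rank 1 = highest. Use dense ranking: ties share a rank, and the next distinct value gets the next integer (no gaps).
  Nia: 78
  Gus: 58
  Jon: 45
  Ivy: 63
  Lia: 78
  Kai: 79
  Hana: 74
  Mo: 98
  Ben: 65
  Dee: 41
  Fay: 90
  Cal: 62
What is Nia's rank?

Sorted (descending): 98, 90, 79, 78, 78, 74, 65, 63, 62, 58, 45, 41
The 2 values of 78 share dense rank 4.
Remaining distinct values take the next consecutive integers.
Nia has value 78 → rank 4.

4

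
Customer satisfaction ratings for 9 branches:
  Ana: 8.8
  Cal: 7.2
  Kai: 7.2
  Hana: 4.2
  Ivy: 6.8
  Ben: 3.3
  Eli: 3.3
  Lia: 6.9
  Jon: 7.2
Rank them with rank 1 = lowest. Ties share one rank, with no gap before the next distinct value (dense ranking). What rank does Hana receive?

Sorted (ascending): 3.3, 3.3, 4.2, 6.8, 6.9, 7.2, 7.2, 7.2, 8.8
The 2 values of 3.3 share dense rank 1.
The 3 values of 7.2 share dense rank 5.
Remaining distinct values take the next consecutive integers.
Hana has value 4.2 → rank 2.

2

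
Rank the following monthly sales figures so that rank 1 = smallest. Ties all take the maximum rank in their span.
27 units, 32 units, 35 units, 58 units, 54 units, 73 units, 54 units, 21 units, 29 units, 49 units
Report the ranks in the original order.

Sorted (ascending): 21, 27, 29, 32, 35, 49, 54, 54, 58, 73
The 2 values of 54 occupy positions 7–8 → each gets rank 8.

2, 4, 5, 9, 8, 10, 8, 1, 3, 6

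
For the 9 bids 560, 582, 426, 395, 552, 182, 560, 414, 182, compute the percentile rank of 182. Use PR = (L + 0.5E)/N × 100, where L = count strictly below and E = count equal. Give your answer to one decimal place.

11.1

N = 9.
Strictly below 182: 0. Equal to 182: 2.
PR = (0 + 0.5·2)/9 × 100 = 11.1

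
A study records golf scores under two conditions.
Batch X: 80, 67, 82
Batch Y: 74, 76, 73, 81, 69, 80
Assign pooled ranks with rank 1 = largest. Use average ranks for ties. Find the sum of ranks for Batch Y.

31.5

Sorted (descending): 82, 81, 80, 80, 76, 74, 73, 69, 67
The 2 values of 80 occupy positions 3–4 → average rank (3+4)/2 = 3.5.
Batch Y values → pooled ranks: 74→6, 76→5, 73→7, 81→2, 69→8, 80→3.5
Rank sum = 6 + 5 + 7 + 2 + 8 + 3.5 = 31.5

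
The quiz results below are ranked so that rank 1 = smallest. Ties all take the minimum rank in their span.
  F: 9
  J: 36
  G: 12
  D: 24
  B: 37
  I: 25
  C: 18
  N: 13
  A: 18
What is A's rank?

Sorted (ascending): 9, 12, 13, 18, 18, 24, 25, 36, 37
The 2 values of 18 occupy positions 4–5 → each gets rank 4.
A has value 18 → rank 4.

4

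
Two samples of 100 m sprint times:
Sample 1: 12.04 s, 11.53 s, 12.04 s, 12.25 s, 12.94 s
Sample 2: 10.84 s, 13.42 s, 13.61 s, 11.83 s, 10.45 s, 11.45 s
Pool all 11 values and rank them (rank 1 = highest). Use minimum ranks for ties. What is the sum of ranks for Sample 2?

Sorted (descending): 13.61, 13.42, 12.94, 12.25, 12.04, 12.04, 11.83, 11.53, 11.45, 10.84, 10.45
The 2 values of 12.04 occupy positions 5–6 → each gets rank 5.
Sample 2 values → pooled ranks: 10.84→10, 13.42→2, 13.61→1, 11.83→7, 10.45→11, 11.45→9
Rank sum = 10 + 2 + 1 + 7 + 11 + 9 = 40

40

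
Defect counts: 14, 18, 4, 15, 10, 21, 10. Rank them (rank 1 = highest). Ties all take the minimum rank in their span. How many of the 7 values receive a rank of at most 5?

Sorted (descending): 21, 18, 15, 14, 10, 10, 4
The 2 values of 10 occupy positions 5–6 → each gets rank 5.
Ranks ≤ 5: {1, 2, 3, 4, 5, 5} → 6 values.

6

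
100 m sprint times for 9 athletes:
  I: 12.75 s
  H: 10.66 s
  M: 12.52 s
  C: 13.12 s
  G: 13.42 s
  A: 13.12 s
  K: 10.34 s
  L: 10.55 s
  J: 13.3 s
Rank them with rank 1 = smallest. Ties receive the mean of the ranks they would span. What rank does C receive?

6.5

Sorted (ascending): 10.34, 10.55, 10.66, 12.52, 12.75, 13.12, 13.12, 13.3, 13.42
The 2 values of 13.12 occupy positions 6–7 → average rank (6+7)/2 = 6.5.
C has value 13.12 s → rank 6.5.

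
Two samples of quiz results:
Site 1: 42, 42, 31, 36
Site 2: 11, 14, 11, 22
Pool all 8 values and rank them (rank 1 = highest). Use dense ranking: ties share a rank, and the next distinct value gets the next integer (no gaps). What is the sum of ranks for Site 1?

7

Sorted (descending): 42, 42, 36, 31, 22, 14, 11, 11
The 2 values of 42 share dense rank 1.
The 2 values of 11 share dense rank 6.
Remaining distinct values take the next consecutive integers.
Site 1 values → pooled ranks: 42→1, 42→1, 31→3, 36→2
Rank sum = 1 + 1 + 3 + 2 = 7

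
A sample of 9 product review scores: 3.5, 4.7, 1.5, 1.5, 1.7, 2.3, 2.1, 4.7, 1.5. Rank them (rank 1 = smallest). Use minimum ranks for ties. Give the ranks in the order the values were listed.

Sorted (ascending): 1.5, 1.5, 1.5, 1.7, 2.1, 2.3, 3.5, 4.7, 4.7
The 3 values of 1.5 occupy positions 1–3 → each gets rank 1.
The 2 values of 4.7 occupy positions 8–9 → each gets rank 8.

7, 8, 1, 1, 4, 6, 5, 8, 1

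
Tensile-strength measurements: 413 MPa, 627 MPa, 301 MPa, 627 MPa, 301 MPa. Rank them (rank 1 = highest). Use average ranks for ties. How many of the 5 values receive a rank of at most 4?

3

Sorted (descending): 627, 627, 413, 301, 301
The 2 values of 627 occupy positions 1–2 → average rank (1+2)/2 = 1.5.
The 2 values of 301 occupy positions 4–5 → average rank (4+5)/2 = 4.5.
Ranks ≤ 4: {1.5, 1.5, 3} → 3 values.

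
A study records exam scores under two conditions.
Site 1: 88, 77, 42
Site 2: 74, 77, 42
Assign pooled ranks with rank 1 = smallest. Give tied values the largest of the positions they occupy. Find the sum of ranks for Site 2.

10

Sorted (ascending): 42, 42, 74, 77, 77, 88
The 2 values of 42 occupy positions 1–2 → each gets rank 2.
The 2 values of 77 occupy positions 4–5 → each gets rank 5.
Site 2 values → pooled ranks: 74→3, 77→5, 42→2
Rank sum = 3 + 5 + 2 = 10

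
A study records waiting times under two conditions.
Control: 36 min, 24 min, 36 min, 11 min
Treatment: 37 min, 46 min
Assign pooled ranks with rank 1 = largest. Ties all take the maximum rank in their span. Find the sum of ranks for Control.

Sorted (descending): 46, 37, 36, 36, 24, 11
The 2 values of 36 occupy positions 3–4 → each gets rank 4.
Control values → pooled ranks: 36→4, 24→5, 36→4, 11→6
Rank sum = 4 + 5 + 4 + 6 = 19

19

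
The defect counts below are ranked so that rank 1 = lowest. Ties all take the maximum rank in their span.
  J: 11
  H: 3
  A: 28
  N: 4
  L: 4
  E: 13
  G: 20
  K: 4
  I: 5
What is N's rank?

Sorted (ascending): 3, 4, 4, 4, 5, 11, 13, 20, 28
The 3 values of 4 occupy positions 2–4 → each gets rank 4.
N has value 4 → rank 4.

4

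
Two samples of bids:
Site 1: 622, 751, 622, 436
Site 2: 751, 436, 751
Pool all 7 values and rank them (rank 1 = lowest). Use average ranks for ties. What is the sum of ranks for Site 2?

13.5

Sorted (ascending): 436, 436, 622, 622, 751, 751, 751
The 2 values of 436 occupy positions 1–2 → average rank (1+2)/2 = 1.5.
The 2 values of 622 occupy positions 3–4 → average rank (3+4)/2 = 3.5.
The 3 values of 751 occupy positions 5–7 → average rank 6.
Site 2 values → pooled ranks: 751→6, 436→1.5, 751→6
Rank sum = 6 + 1.5 + 6 = 13.5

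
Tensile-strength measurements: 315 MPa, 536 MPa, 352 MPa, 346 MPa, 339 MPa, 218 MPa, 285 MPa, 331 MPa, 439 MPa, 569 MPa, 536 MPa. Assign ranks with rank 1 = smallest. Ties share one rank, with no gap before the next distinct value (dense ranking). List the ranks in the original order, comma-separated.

Sorted (ascending): 218, 285, 315, 331, 339, 346, 352, 439, 536, 536, 569
The 2 values of 536 share dense rank 9.
Remaining distinct values take the next consecutive integers.

3, 9, 7, 6, 5, 1, 2, 4, 8, 10, 9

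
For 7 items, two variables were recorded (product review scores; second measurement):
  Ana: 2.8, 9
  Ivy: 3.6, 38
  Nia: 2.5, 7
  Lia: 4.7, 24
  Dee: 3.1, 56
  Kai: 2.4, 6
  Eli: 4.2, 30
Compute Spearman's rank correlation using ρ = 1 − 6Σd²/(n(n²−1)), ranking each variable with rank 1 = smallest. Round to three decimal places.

Ranks of variable 1: 3, 5, 2, 7, 4, 1, 6
Ranks of variable 2: 3, 6, 2, 4, 7, 1, 5
d = r₁ − r₂: 0, -1, 0, 3, -3, 0, 1
d²: 0, 1, 0, 9, 9, 0, 1; Σd² = 20
ρ = 1 − 6·20/(7·48) = 1 − 120/336 = 0.643

0.643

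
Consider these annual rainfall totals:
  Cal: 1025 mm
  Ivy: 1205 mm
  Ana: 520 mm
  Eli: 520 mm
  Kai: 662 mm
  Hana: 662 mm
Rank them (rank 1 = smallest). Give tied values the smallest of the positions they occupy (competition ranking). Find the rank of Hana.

Sorted (ascending): 520, 520, 662, 662, 1025, 1205
The 2 values of 520 occupy positions 1–2 → each gets rank 1.
The 2 values of 662 occupy positions 3–4 → each gets rank 3.
Hana has value 662 mm → rank 3.

3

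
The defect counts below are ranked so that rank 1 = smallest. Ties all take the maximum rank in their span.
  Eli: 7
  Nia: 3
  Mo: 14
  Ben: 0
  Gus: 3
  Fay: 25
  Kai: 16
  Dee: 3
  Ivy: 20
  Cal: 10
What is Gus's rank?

Sorted (ascending): 0, 3, 3, 3, 7, 10, 14, 16, 20, 25
The 3 values of 3 occupy positions 2–4 → each gets rank 4.
Gus has value 3 → rank 4.

4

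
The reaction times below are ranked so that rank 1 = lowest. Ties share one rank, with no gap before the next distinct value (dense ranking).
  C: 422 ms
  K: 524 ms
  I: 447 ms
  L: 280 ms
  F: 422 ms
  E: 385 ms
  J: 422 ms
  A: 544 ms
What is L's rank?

Sorted (ascending): 280, 385, 422, 422, 422, 447, 524, 544
The 3 values of 422 share dense rank 3.
Remaining distinct values take the next consecutive integers.
L has value 280 ms → rank 1.

1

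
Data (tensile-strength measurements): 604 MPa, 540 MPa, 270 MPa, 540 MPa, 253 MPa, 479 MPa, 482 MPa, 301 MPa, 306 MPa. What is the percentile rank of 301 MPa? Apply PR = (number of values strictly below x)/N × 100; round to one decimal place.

22.2

N = 9.
Strictly below 301: 2. Equal to 301: 1.
PR = 2/9 × 100 = 22.2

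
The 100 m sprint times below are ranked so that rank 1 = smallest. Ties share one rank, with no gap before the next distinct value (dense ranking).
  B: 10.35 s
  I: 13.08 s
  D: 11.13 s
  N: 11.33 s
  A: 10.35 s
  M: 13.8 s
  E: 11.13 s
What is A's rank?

1

Sorted (ascending): 10.35, 10.35, 11.13, 11.13, 11.33, 13.08, 13.8
The 2 values of 10.35 share dense rank 1.
The 2 values of 11.13 share dense rank 2.
Remaining distinct values take the next consecutive integers.
A has value 10.35 s → rank 1.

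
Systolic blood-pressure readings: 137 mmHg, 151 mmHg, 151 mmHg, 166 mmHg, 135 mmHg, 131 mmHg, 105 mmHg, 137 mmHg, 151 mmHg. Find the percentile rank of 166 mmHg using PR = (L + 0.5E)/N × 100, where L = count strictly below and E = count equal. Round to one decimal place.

N = 9.
Strictly below 166: 8. Equal to 166: 1.
PR = (8 + 0.5·1)/9 × 100 = 94.4

94.4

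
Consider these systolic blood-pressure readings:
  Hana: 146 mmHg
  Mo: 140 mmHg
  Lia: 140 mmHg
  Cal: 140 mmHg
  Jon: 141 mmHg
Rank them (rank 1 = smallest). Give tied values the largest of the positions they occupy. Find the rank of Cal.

3

Sorted (ascending): 140, 140, 140, 141, 146
The 3 values of 140 occupy positions 1–3 → each gets rank 3.
Cal has value 140 mmHg → rank 3.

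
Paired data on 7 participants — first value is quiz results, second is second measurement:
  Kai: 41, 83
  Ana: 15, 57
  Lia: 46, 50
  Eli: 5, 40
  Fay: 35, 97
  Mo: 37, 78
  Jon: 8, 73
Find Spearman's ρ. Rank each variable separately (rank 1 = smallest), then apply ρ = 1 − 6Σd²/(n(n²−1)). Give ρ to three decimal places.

Ranks of variable 1: 6, 3, 7, 1, 4, 5, 2
Ranks of variable 2: 6, 3, 2, 1, 7, 5, 4
d = r₁ − r₂: 0, 0, 5, 0, -3, 0, -2
d²: 0, 0, 25, 0, 9, 0, 4; Σd² = 38
ρ = 1 − 6·38/(7·48) = 1 − 228/336 = 0.321

0.321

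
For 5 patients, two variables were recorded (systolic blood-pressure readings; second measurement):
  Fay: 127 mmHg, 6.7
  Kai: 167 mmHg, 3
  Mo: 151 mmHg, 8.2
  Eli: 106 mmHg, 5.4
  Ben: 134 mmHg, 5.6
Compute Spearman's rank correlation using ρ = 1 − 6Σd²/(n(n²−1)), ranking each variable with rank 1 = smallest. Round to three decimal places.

Ranks of variable 1: 2, 5, 4, 1, 3
Ranks of variable 2: 4, 1, 5, 2, 3
d = r₁ − r₂: -2, 4, -1, -1, 0
d²: 4, 16, 1, 1, 0; Σd² = 22
ρ = 1 − 6·22/(5·24) = 1 − 132/120 = -0.100

-0.100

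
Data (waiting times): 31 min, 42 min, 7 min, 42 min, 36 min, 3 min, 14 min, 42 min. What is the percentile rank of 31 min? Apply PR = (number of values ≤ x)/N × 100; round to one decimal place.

50.0

N = 8.
Strictly below 31: 3. Equal to 31: 1.
PR = 4/8 × 100 = 50.0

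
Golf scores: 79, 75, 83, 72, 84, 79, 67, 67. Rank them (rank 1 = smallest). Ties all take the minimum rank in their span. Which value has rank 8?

Sorted (ascending): 67, 67, 72, 75, 79, 79, 83, 84
The 2 values of 67 occupy positions 1–2 → each gets rank 1.
The 2 values of 79 occupy positions 5–6 → each gets rank 5.
Rank 8 → value 84.

84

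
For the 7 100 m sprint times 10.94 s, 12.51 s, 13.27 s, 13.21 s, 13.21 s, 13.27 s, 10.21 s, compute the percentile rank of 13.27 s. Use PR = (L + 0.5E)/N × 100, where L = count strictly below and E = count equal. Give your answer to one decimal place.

85.7

N = 7.
Strictly below 13.27: 5. Equal to 13.27: 2.
PR = (5 + 0.5·2)/7 × 100 = 85.7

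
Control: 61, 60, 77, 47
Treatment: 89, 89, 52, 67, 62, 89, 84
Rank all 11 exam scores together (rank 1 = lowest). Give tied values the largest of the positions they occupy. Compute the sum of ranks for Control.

15

Sorted (ascending): 47, 52, 60, 61, 62, 67, 77, 84, 89, 89, 89
The 3 values of 89 occupy positions 9–11 → each gets rank 11.
Control values → pooled ranks: 61→4, 60→3, 77→7, 47→1
Rank sum = 4 + 3 + 7 + 1 = 15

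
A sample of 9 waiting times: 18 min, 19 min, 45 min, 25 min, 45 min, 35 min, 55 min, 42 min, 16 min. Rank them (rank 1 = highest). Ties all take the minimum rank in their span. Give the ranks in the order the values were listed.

Sorted (descending): 55, 45, 45, 42, 35, 25, 19, 18, 16
The 2 values of 45 occupy positions 2–3 → each gets rank 2.

8, 7, 2, 6, 2, 5, 1, 4, 9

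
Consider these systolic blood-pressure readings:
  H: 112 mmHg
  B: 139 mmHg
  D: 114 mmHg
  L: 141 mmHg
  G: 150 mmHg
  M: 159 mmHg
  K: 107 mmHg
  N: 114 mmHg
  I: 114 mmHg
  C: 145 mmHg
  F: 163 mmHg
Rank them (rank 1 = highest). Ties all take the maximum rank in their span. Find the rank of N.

9

Sorted (descending): 163, 159, 150, 145, 141, 139, 114, 114, 114, 112, 107
The 3 values of 114 occupy positions 7–9 → each gets rank 9.
N has value 114 mmHg → rank 9.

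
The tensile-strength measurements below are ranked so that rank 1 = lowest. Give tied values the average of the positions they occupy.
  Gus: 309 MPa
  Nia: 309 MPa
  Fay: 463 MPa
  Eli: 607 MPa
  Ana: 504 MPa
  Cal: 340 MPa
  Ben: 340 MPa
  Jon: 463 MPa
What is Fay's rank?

Sorted (ascending): 309, 309, 340, 340, 463, 463, 504, 607
The 2 values of 309 occupy positions 1–2 → average rank (1+2)/2 = 1.5.
The 2 values of 340 occupy positions 3–4 → average rank (3+4)/2 = 3.5.
The 2 values of 463 occupy positions 5–6 → average rank (5+6)/2 = 5.5.
Fay has value 463 MPa → rank 5.5.

5.5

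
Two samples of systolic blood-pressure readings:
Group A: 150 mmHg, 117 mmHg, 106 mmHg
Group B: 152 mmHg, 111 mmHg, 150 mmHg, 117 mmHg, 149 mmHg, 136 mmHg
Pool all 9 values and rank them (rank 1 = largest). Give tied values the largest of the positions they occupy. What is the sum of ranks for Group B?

28

Sorted (descending): 152, 150, 150, 149, 136, 117, 117, 111, 106
The 2 values of 150 occupy positions 2–3 → each gets rank 3.
The 2 values of 117 occupy positions 6–7 → each gets rank 7.
Group B values → pooled ranks: 152→1, 111→8, 150→3, 117→7, 149→4, 136→5
Rank sum = 1 + 8 + 3 + 7 + 4 + 5 = 28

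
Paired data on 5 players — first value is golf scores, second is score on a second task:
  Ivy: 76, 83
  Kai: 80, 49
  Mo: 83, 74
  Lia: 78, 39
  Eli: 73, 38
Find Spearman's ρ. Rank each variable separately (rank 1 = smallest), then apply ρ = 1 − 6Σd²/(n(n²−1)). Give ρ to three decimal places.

Ranks of variable 1: 2, 4, 5, 3, 1
Ranks of variable 2: 5, 3, 4, 2, 1
d = r₁ − r₂: -3, 1, 1, 1, 0
d²: 9, 1, 1, 1, 0; Σd² = 12
ρ = 1 − 6·12/(5·24) = 1 − 72/120 = 0.400

0.400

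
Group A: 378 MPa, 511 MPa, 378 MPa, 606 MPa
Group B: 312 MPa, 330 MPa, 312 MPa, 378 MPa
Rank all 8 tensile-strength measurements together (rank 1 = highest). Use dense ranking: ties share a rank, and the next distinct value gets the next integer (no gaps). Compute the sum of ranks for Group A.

9

Sorted (descending): 606, 511, 378, 378, 378, 330, 312, 312
The 3 values of 378 share dense rank 3.
The 2 values of 312 share dense rank 5.
Remaining distinct values take the next consecutive integers.
Group A values → pooled ranks: 378→3, 511→2, 378→3, 606→1
Rank sum = 3 + 2 + 3 + 1 = 9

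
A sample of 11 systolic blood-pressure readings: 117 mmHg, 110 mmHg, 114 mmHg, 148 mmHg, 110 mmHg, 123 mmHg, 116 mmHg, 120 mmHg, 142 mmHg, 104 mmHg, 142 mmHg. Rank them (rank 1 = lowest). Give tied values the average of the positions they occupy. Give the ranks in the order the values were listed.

6, 2.5, 4, 11, 2.5, 8, 5, 7, 9.5, 1, 9.5

Sorted (ascending): 104, 110, 110, 114, 116, 117, 120, 123, 142, 142, 148
The 2 values of 110 occupy positions 2–3 → average rank (2+3)/2 = 2.5.
The 2 values of 142 occupy positions 9–10 → average rank (9+10)/2 = 9.5.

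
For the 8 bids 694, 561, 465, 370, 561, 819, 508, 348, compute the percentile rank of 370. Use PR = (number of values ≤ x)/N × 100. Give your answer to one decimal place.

25.0

N = 8.
Strictly below 370: 1. Equal to 370: 1.
PR = 2/8 × 100 = 25.0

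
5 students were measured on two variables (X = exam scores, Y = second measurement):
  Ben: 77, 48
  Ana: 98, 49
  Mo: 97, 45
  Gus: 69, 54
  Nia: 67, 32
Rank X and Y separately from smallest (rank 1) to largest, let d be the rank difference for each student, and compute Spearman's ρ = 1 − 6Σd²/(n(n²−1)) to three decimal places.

Ranks of variable 1: 3, 5, 4, 2, 1
Ranks of variable 2: 3, 4, 2, 5, 1
d = r₁ − r₂: 0, 1, 2, -3, 0
d²: 0, 1, 4, 9, 0; Σd² = 14
ρ = 1 − 6·14/(5·24) = 1 − 84/120 = 0.300

0.300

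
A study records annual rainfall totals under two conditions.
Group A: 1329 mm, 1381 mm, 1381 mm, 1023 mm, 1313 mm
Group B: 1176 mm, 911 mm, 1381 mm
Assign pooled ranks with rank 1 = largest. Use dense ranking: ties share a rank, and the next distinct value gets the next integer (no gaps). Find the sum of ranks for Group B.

11

Sorted (descending): 1381, 1381, 1381, 1329, 1313, 1176, 1023, 911
The 3 values of 1381 share dense rank 1.
Remaining distinct values take the next consecutive integers.
Group B values → pooled ranks: 1176→4, 911→6, 1381→1
Rank sum = 4 + 6 + 1 = 11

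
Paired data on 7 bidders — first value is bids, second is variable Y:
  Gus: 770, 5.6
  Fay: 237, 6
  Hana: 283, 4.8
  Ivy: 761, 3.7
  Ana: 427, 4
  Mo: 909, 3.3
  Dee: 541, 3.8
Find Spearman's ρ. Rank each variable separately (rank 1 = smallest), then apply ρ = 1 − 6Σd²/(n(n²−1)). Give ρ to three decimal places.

-0.643

Ranks of variable 1: 6, 1, 2, 5, 3, 7, 4
Ranks of variable 2: 6, 7, 5, 2, 4, 1, 3
d = r₁ − r₂: 0, -6, -3, 3, -1, 6, 1
d²: 0, 36, 9, 9, 1, 36, 1; Σd² = 92
ρ = 1 − 6·92/(7·48) = 1 − 552/336 = -0.643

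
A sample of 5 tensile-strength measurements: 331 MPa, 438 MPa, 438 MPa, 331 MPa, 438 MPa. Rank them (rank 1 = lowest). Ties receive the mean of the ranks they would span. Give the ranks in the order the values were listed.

Sorted (ascending): 331, 331, 438, 438, 438
The 2 values of 331 occupy positions 1–2 → average rank (1+2)/2 = 1.5.
The 3 values of 438 occupy positions 3–5 → average rank 4.

1.5, 4, 4, 1.5, 4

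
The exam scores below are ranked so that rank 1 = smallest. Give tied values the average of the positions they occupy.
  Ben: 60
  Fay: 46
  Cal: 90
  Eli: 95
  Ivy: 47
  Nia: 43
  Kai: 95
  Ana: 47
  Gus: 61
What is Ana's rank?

3.5

Sorted (ascending): 43, 46, 47, 47, 60, 61, 90, 95, 95
The 2 values of 47 occupy positions 3–4 → average rank (3+4)/2 = 3.5.
The 2 values of 95 occupy positions 8–9 → average rank (8+9)/2 = 8.5.
Ana has value 47 → rank 3.5.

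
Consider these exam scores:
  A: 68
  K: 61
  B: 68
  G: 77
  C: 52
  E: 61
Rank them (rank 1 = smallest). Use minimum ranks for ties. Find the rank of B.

4

Sorted (ascending): 52, 61, 61, 68, 68, 77
The 2 values of 61 occupy positions 2–3 → each gets rank 2.
The 2 values of 68 occupy positions 4–5 → each gets rank 4.
B has value 68 → rank 4.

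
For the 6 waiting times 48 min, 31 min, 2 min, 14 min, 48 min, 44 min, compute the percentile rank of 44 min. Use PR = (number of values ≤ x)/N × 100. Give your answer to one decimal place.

66.7

N = 6.
Strictly below 44: 3. Equal to 44: 1.
PR = 4/6 × 100 = 66.7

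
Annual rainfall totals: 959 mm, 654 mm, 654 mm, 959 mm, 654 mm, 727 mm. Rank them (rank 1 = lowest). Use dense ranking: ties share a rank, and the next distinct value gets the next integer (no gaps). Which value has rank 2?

727

Sorted (ascending): 654, 654, 654, 727, 959, 959
The 3 values of 654 share dense rank 1.
The 2 values of 959 share dense rank 3.
Remaining distinct values take the next consecutive integers.
Rank 2 → value 727.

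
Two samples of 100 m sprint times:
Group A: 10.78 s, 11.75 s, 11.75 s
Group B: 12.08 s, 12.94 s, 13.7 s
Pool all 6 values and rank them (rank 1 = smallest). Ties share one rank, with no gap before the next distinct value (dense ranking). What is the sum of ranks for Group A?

Sorted (ascending): 10.78, 11.75, 11.75, 12.08, 12.94, 13.7
The 2 values of 11.75 share dense rank 2.
Remaining distinct values take the next consecutive integers.
Group A values → pooled ranks: 10.78→1, 11.75→2, 11.75→2
Rank sum = 1 + 2 + 2 = 5

5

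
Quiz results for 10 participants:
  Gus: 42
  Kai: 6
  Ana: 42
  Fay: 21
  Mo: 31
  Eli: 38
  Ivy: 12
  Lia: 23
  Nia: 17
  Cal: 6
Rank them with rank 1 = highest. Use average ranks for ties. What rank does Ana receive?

1.5

Sorted (descending): 42, 42, 38, 31, 23, 21, 17, 12, 6, 6
The 2 values of 42 occupy positions 1–2 → average rank (1+2)/2 = 1.5.
The 2 values of 6 occupy positions 9–10 → average rank (9+10)/2 = 9.5.
Ana has value 42 → rank 1.5.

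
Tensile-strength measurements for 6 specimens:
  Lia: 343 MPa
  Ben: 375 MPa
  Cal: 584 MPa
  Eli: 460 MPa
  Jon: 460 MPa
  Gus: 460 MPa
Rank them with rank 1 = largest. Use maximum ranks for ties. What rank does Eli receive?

Sorted (descending): 584, 460, 460, 460, 375, 343
The 3 values of 460 occupy positions 2–4 → each gets rank 4.
Eli has value 460 MPa → rank 4.

4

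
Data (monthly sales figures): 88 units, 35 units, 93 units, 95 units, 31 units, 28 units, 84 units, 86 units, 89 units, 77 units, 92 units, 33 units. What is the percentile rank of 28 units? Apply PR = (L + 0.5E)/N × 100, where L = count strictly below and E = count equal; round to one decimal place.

N = 12.
Strictly below 28: 0. Equal to 28: 1.
PR = (0 + 0.5·1)/12 × 100 = 4.2

4.2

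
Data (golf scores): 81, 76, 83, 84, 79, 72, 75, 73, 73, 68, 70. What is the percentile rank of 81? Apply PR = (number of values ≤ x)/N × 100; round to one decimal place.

N = 11.
Strictly below 81: 8. Equal to 81: 1.
PR = 9/11 × 100 = 81.8

81.8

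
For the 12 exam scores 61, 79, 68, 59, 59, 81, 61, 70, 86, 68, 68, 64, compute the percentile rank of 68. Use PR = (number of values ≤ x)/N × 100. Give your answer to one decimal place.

N = 12.
Strictly below 68: 5. Equal to 68: 3.
PR = 8/12 × 100 = 66.7

66.7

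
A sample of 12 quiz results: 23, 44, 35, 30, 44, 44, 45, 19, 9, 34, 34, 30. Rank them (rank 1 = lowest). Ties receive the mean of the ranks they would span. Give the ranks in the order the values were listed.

Sorted (ascending): 9, 19, 23, 30, 30, 34, 34, 35, 44, 44, 44, 45
The 2 values of 30 occupy positions 4–5 → average rank (4+5)/2 = 4.5.
The 2 values of 34 occupy positions 6–7 → average rank (6+7)/2 = 6.5.
The 3 values of 44 occupy positions 9–11 → average rank 10.

3, 10, 8, 4.5, 10, 10, 12, 2, 1, 6.5, 6.5, 4.5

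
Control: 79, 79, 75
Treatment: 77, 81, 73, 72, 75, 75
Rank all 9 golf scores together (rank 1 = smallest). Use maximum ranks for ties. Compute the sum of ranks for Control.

Sorted (ascending): 72, 73, 75, 75, 75, 77, 79, 79, 81
The 3 values of 75 occupy positions 3–5 → each gets rank 5.
The 2 values of 79 occupy positions 7–8 → each gets rank 8.
Control values → pooled ranks: 79→8, 79→8, 75→5
Rank sum = 8 + 8 + 5 = 21

21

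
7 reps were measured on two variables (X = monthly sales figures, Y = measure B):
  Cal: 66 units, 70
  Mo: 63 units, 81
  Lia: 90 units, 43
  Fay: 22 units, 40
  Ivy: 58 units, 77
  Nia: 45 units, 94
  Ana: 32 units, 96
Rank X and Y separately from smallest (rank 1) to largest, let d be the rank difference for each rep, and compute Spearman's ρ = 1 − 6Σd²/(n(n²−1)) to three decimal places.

Ranks of variable 1: 6, 5, 7, 1, 4, 3, 2
Ranks of variable 2: 3, 5, 2, 1, 4, 6, 7
d = r₁ − r₂: 3, 0, 5, 0, 0, -3, -5
d²: 9, 0, 25, 0, 0, 9, 25; Σd² = 68
ρ = 1 − 6·68/(7·48) = 1 − 408/336 = -0.214

-0.214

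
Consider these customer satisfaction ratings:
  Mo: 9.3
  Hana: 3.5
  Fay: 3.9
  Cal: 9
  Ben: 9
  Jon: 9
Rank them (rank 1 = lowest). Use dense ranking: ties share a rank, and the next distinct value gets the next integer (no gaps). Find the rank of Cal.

Sorted (ascending): 3.5, 3.9, 9, 9, 9, 9.3
The 3 values of 9 share dense rank 3.
Remaining distinct values take the next consecutive integers.
Cal has value 9 → rank 3.

3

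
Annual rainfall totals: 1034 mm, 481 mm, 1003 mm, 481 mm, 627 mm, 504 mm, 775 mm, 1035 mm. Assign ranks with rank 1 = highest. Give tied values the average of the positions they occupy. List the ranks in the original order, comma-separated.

Sorted (descending): 1035, 1034, 1003, 775, 627, 504, 481, 481
The 2 values of 481 occupy positions 7–8 → average rank (7+8)/2 = 7.5.

2, 7.5, 3, 7.5, 5, 6, 4, 1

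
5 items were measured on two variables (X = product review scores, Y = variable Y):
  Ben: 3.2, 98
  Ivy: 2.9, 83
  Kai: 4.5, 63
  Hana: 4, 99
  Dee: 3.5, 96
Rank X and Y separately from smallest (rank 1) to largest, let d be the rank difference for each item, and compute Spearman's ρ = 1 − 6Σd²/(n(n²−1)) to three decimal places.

-0.100

Ranks of variable 1: 2, 1, 5, 4, 3
Ranks of variable 2: 4, 2, 1, 5, 3
d = r₁ − r₂: -2, -1, 4, -1, 0
d²: 4, 1, 16, 1, 0; Σd² = 22
ρ = 1 − 6·22/(5·24) = 1 − 132/120 = -0.100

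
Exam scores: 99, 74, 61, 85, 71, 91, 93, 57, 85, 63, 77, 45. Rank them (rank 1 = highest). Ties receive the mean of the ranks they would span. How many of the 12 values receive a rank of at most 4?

3

Sorted (descending): 99, 93, 91, 85, 85, 77, 74, 71, 63, 61, 57, 45
The 2 values of 85 occupy positions 4–5 → average rank (4+5)/2 = 4.5.
Ranks ≤ 4: {1, 2, 3} → 3 values.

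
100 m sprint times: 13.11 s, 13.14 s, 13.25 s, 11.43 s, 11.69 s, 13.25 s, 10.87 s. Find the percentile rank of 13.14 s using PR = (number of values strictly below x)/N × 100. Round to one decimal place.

N = 7.
Strictly below 13.14: 4. Equal to 13.14: 1.
PR = 4/7 × 100 = 57.1

57.1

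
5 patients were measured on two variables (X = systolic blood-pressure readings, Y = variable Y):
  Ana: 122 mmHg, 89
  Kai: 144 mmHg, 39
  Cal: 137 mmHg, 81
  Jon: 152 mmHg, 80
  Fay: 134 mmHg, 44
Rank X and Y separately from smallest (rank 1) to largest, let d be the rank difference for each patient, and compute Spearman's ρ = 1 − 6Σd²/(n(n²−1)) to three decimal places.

Ranks of variable 1: 1, 4, 3, 5, 2
Ranks of variable 2: 5, 1, 4, 3, 2
d = r₁ − r₂: -4, 3, -1, 2, 0
d²: 16, 9, 1, 4, 0; Σd² = 30
ρ = 1 − 6·30/(5·24) = 1 − 180/120 = -0.500

-0.500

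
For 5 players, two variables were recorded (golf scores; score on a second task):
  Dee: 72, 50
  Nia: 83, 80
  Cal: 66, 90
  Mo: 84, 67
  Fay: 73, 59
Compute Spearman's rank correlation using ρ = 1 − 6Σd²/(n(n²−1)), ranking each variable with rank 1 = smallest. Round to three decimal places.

Ranks of variable 1: 2, 4, 1, 5, 3
Ranks of variable 2: 1, 4, 5, 3, 2
d = r₁ − r₂: 1, 0, -4, 2, 1
d²: 1, 0, 16, 4, 1; Σd² = 22
ρ = 1 − 6·22/(5·24) = 1 − 132/120 = -0.100

-0.100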